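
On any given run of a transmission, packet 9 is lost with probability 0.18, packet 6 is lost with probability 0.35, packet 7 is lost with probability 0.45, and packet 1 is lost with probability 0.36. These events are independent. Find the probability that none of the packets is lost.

0.187616

Independence gives P(none) = ∏(1 − pᵢ).
P(none) = (1 − 0.18) × (1 − 0.35) × (1 − 0.45) × (1 − 0.36) = 0.82 × 0.65 × 0.55 × 0.64 = 0.187616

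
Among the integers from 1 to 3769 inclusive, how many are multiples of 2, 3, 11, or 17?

2693

1884 + 1256 + 342 + 221 − 628 − 171 − 110 − 114 − 73 − 20 + 57 + 36 + 10 + 6 − 3 = 2693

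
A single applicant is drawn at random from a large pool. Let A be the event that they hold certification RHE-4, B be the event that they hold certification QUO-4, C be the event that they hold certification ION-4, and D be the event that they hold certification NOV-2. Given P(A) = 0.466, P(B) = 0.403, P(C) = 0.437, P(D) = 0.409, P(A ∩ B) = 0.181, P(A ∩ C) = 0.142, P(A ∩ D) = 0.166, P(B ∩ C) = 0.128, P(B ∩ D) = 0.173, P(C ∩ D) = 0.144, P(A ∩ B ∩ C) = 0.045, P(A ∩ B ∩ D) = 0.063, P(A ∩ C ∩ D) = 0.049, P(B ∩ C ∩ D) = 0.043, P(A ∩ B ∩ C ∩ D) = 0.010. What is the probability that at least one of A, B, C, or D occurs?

P(A ∪ B ∪ C ∪ D) = 0.466 + 0.403 + 0.437 + 0.409 − 0.181 − 0.142 − 0.166 − 0.128 − 0.173 − 0.144 + 0.045 + 0.063 + 0.049 + 0.043 − 0.010 = 0.971

0.971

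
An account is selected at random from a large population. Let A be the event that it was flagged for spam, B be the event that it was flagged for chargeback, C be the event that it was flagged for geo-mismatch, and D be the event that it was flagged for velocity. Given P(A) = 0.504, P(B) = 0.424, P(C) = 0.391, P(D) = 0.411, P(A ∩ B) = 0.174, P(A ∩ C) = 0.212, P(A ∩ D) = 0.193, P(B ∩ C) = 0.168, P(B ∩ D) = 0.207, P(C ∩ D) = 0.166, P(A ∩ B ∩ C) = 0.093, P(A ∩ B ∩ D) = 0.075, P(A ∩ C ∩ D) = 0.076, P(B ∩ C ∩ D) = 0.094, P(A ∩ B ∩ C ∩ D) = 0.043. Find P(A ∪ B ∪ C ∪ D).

0.905

By inclusion–exclusion:
P(A ∪ B ∪ C ∪ D) = 0.504 + 0.424 + 0.391 + 0.411 − 0.174 − 0.212 − 0.193 − 0.168 − 0.207 − 0.166 + 0.093 + 0.075 + 0.076 + 0.094 − 0.043 = 0.905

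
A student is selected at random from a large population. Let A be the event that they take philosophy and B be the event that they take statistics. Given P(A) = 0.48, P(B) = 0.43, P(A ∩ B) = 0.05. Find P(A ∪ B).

P(A ∪ B) = 0.48 + 0.43 − 0.05 = 0.86

0.86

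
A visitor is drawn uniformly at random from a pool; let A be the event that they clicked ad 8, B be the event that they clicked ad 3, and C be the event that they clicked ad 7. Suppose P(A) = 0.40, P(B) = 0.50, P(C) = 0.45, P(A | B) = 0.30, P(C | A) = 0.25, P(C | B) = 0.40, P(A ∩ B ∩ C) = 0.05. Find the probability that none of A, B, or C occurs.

P(A ∩ B) = P(B)·P(A|B) = 0.50 × 0.30 = 0.15
P(A ∩ C) = P(A)·P(C|A) = 0.40 × 0.25 = 0.10
P(B ∩ C) = P(B)·P(C|B) = 0.50 × 0.40 = 0.20
P(A ∪ B ∪ C) = 0.40 + 0.50 + 0.45 − 0.15 − 0.10 − 0.20 + 0.05 = 0.95
P(none) = 1 − 0.95 = 0.05

0.05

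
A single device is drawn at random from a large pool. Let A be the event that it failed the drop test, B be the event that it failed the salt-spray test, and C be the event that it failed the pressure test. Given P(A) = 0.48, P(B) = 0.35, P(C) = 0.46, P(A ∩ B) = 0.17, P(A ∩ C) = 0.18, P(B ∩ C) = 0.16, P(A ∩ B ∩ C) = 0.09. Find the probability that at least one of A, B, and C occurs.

P(A ∪ B ∪ C) = 0.48 + 0.35 + 0.46 − 0.17 − 0.18 − 0.16 + 0.09 = 0.87

0.87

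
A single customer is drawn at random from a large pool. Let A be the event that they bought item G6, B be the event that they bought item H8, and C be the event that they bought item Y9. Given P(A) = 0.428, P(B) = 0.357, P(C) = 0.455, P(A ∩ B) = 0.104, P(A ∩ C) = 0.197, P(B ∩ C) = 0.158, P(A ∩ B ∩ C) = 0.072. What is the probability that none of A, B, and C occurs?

0.147

Apply inclusion-exclusion:
P(A ∪ B ∪ C) = 0.428 + 0.357 + 0.455 − 0.104 − 0.197 − 0.158 + 0.072 = 0.853
P(none) = 1 − 0.853 = 0.147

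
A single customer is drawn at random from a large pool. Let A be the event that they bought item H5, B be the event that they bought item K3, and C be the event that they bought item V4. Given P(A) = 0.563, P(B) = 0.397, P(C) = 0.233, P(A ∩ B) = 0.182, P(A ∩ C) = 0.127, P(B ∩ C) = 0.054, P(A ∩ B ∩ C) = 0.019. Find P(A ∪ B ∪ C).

P(A ∪ B ∪ C) = 0.563 + 0.397 + 0.233 − 0.182 − 0.127 − 0.054 + 0.019 = 0.849

0.849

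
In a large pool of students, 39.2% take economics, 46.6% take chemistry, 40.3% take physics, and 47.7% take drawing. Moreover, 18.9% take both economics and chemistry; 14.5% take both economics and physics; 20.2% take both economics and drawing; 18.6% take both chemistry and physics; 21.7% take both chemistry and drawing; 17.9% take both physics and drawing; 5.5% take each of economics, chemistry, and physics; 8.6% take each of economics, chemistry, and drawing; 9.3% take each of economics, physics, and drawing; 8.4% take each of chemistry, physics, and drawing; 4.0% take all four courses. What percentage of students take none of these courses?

10.2%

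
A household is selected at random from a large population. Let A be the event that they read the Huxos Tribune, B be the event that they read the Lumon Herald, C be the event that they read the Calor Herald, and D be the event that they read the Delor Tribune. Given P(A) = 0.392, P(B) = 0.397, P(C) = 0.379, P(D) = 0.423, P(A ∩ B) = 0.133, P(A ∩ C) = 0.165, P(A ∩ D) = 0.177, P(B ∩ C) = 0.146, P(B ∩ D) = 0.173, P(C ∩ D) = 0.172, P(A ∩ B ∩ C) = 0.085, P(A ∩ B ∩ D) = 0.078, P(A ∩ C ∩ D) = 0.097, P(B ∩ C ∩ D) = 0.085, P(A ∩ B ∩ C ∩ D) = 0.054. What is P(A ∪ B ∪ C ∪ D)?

0.916

P(A ∪ B ∪ C ∪ D) = 0.392 + 0.397 + 0.379 + 0.423 − 0.133 − 0.165 − 0.177 − 0.146 − 0.173 − 0.172 + 0.085 + 0.078 + 0.097 + 0.085 − 0.054 = 0.916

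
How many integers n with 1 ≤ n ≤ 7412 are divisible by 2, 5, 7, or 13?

5065

Inclusion–exclusion gives
⌊7412/2⌋ + ⌊7412/5⌋ + ⌊7412/7⌋ + ⌊7412/13⌋ − ⌊7412/10⌋ − ⌊7412/14⌋ − ⌊7412/26⌋ − ⌊7412/35⌋ − ⌊7412/65⌋ − ⌊7412/91⌋ + ⌊7412/70⌋ + ⌊7412/130⌋ + ⌊7412/182⌋ + ⌊7412/455⌋ − ⌊7412/910⌋ = 3706 + 1482 + 1058 + 570 − 741 − 529 − 285 − 211 − 114 − 81 + 105 + 57 + 40 + 16 − 8 = 5065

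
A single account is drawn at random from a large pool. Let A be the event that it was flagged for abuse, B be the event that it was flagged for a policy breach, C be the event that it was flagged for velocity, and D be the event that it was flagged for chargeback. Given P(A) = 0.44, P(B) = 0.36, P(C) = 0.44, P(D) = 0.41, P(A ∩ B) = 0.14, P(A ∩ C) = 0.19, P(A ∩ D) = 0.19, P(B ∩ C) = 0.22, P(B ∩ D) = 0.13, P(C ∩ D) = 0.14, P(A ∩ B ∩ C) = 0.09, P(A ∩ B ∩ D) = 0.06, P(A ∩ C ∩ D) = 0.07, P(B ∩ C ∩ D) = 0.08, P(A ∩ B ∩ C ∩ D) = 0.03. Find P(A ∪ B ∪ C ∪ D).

Inclusion–exclusion gives
P(A ∪ B ∪ C ∪ D) = 0.44 + 0.36 + 0.44 + 0.41 − 0.14 − 0.19 − 0.19 − 0.22 − 0.13 − 0.14 + 0.09 + 0.06 + 0.07 + 0.08 − 0.03 = 0.91

0.91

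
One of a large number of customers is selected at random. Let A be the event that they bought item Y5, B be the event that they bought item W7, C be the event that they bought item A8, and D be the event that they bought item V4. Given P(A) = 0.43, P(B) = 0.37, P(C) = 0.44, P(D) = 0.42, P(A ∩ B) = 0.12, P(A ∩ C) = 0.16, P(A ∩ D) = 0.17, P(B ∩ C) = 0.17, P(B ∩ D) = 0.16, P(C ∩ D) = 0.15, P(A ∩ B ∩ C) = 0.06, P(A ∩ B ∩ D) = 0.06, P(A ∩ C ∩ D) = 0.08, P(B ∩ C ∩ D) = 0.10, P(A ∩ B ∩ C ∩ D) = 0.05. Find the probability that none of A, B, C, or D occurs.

0.02

P(A ∪ B ∪ C ∪ D) = 0.43 + 0.37 + 0.44 + 0.42 − 0.12 − 0.16 − 0.17 − 0.17 − 0.16 − 0.15 + 0.06 + 0.06 + 0.08 + 0.10 − 0.05 = 0.98
P(none) = 1 − 0.98 = 0.02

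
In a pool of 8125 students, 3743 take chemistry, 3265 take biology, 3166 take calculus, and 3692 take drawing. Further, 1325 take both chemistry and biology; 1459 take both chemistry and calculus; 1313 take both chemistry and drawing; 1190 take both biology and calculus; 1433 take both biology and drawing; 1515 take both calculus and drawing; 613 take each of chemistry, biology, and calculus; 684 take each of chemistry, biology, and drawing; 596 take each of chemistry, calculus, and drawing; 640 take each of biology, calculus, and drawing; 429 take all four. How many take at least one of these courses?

N(≥1) = 3743 + 3265 + 3166 + 3692 − 1325 − 1459 − 1313 − 1190 − 1433 − 1515 + 613 + 684 + 596 + 640 − 429 = 7735

7735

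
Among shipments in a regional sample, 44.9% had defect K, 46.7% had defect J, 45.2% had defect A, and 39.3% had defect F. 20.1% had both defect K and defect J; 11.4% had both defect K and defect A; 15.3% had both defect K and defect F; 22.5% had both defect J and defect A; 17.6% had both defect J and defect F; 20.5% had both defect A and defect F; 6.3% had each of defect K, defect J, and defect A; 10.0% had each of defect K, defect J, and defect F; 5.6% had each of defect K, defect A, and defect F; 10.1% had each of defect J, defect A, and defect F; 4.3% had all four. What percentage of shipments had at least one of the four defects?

By inclusion-exclusion,
P(≥1) = 44.9 + 46.7 + 45.2 + 39.3 − 20.1 − 11.4 − 15.3 − 22.5 − 17.6 − 20.5 + 6.3 + 10.0 + 5.6 + 10.1 − 4.3 = 96.4%

96.4%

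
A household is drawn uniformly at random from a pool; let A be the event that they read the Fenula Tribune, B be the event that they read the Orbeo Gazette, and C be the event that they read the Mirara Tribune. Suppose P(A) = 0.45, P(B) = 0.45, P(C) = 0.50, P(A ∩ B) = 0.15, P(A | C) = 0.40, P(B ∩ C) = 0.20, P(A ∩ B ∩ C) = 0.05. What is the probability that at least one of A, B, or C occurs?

0.90

P(A ∩ C) = P(C)·P(A|C) = 0.50 × 0.40 = 0.20
P(A ∪ B ∪ C) = 0.45 + 0.45 + 0.50 − 0.15 − 0.20 − 0.20 + 0.05 = 0.90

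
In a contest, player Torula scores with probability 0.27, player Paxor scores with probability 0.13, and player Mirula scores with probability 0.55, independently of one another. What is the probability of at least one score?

0.714205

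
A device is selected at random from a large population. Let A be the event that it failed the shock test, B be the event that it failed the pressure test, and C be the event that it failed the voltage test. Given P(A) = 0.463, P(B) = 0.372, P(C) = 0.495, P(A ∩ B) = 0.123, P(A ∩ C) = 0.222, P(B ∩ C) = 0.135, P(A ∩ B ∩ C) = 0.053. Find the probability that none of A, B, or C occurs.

0.097

P(A ∪ B ∪ C) = 0.463 + 0.372 + 0.495 − 0.123 − 0.222 − 0.135 + 0.053 = 0.903
P(none) = 1 − 0.903 = 0.097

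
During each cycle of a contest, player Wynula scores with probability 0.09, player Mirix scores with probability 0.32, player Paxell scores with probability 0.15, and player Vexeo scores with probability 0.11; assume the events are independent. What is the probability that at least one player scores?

0.5318778

Since the events are independent, P(none) is the product of the individual non-occurrence probabilities.
P(none) = (1 − 0.09) × (1 − 0.32) × (1 − 0.15) × (1 − 0.11) = 0.91 × 0.68 × 0.85 × 0.89 = 0.4681222
P(at least one) = 1 − 0.4681222 = 0.5318778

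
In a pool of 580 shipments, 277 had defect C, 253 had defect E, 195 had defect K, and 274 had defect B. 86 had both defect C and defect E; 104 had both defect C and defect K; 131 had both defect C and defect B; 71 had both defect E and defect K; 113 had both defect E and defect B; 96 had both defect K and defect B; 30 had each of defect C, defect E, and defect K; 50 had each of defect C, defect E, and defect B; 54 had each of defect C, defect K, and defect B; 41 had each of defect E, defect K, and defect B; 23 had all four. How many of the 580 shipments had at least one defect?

By inclusion–exclusion:
N(≥1) = 277 + 253 + 195 + 274 − 86 − 104 − 131 − 71 − 113 − 96 + 30 + 50 + 54 + 41 − 23 = 550

550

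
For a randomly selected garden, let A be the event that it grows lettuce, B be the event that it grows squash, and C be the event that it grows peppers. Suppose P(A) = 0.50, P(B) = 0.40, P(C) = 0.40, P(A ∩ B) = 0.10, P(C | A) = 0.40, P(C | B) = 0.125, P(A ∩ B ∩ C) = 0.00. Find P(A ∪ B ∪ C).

P(A ∩ C) = P(A)·P(C|A) = 0.50 × 0.40 = 0.20
P(B ∩ C) = P(B)·P(C|B) = 0.40 × 0.125 = 0.05
By inclusion-exclusion,
P(A ∪ B ∪ C) = 0.50 + 0.40 + 0.40 − 0.10 − 0.20 − 0.05 + 0.00 = 0.95

0.95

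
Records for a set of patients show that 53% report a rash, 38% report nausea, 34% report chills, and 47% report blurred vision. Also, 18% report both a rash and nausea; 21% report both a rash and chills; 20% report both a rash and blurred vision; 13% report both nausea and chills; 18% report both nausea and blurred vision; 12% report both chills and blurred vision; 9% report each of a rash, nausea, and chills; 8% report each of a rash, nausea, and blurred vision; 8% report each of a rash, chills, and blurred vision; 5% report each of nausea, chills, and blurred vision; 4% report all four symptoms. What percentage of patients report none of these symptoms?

4%

Using inclusion–exclusion:
P(at least one) = 53 + 38 + 34 + 47 − 18 − 21 − 20 − 13 − 18 − 12 + 9 + 8 + 8 + 5 − 4 = 96%
P(none) = 100% − 96% = 4%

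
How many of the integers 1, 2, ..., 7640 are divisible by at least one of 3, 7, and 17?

3531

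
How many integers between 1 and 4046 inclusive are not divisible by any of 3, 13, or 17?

2343

Apply inclusion-exclusion:
floor(4046/3) + floor(4046/13) + floor(4046/17) − floor(4046/39) − floor(4046/51) − floor(4046/221) + floor(4046/663) = 1348 + 311 + 238 − 103 − 79 − 18 + 6 = 1703
4046 − 1703 = 2343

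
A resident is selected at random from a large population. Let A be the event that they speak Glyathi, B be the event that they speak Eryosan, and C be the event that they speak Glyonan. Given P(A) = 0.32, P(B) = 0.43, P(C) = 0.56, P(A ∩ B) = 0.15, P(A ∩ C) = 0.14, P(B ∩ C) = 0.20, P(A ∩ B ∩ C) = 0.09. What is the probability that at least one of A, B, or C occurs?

0.91

P(A ∪ B ∪ C) = 0.32 + 0.43 + 0.56 − 0.15 − 0.14 − 0.20 + 0.09 = 0.91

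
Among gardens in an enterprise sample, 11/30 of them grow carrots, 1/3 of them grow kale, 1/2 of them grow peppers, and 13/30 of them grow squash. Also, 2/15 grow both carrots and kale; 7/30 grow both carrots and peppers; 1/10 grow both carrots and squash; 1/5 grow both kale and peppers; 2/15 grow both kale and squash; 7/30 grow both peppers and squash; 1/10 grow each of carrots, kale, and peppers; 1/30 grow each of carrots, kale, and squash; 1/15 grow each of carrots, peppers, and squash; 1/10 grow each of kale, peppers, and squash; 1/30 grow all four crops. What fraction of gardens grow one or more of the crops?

P(at least one) = 11/30 + 1/3 + 1/2 + 13/30 − 2/15 − 7/30 − 1/10 − 1/5 − 2/15 − 7/30 + 1/10 + 1/30 + 1/15 + 1/10 − 1/30 = 13/15

13/15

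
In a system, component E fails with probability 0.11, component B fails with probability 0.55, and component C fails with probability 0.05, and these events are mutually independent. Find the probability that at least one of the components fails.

0.619525

Since the events are independent, P(none) is the product of the individual non-occurrence probabilities.
P(none) = (1 − 0.11) × (1 − 0.55) × (1 − 0.05) = 0.89 × 0.45 × 0.95 = 0.380475
P(at least one) = 1 − 0.380475 = 0.619525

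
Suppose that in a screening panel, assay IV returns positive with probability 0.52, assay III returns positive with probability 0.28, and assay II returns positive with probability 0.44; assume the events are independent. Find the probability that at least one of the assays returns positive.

0.806464

Since the events are independent, P(none) is the product of the individual non-occurrence probabilities.
P(none) = (1 − 0.52) × (1 − 0.28) × (1 − 0.44) = 0.48 × 0.72 × 0.56 = 0.193536
P(at least one) = 1 − 0.193536 = 0.806464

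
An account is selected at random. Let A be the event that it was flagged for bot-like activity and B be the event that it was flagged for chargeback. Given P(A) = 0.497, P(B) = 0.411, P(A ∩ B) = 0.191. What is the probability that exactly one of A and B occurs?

0.526

Using the inclusion–exclusion count for exactly one event:
P(exactly one) = 0.497 + 0.411 − 2·0.191 = 0.526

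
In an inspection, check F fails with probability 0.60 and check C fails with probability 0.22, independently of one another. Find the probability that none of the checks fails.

Since the events are independent, P(none) is the product of the individual non-occurrence probabilities.
P(none) = (1 − 0.60) × (1 − 0.22) = 0.40 × 0.78 = 0.312

0.312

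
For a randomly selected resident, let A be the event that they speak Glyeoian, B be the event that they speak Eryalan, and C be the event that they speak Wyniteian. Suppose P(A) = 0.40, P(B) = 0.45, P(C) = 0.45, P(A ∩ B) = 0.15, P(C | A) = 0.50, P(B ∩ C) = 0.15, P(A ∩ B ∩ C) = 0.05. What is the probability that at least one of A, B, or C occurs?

P(A ∩ C) = P(A)·P(C|A) = 0.40 × 0.50 = 0.20
P(A ∪ B ∪ C) = 0.40 + 0.45 + 0.45 − 0.15 − 0.20 − 0.15 + 0.05 = 0.85

0.85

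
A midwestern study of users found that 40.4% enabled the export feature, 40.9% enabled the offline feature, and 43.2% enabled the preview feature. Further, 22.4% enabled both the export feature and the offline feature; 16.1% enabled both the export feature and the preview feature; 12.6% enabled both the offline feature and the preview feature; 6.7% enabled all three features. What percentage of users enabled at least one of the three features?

P(union) = 40.4 + 40.9 + 43.2 − 22.4 − 16.1 − 12.6 + 6.7 = 80.1%

80.1%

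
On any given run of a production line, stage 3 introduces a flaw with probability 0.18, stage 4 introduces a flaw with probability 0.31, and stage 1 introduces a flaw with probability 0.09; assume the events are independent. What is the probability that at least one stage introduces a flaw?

0.485122

P(none) = (1 − 0.18) × (1 − 0.31) × (1 − 0.09) = 0.82 × 0.69 × 0.91 = 0.514878
P(at least one) = 1 − 0.514878 = 0.485122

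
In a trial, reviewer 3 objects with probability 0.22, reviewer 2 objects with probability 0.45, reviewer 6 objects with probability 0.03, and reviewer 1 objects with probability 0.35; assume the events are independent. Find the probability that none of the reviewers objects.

P(none) = (1 − 0.22) × (1 − 0.45) × (1 − 0.03) × (1 − 0.35) = 0.78 × 0.55 × 0.97 × 0.65 = 0.2704845

0.2704845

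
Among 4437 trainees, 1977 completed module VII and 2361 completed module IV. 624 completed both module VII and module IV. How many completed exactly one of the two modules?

3090

Using the inclusion–exclusion count for exactly one event:
|exactly one| = 1977 + 2361 − 2·624 = 3090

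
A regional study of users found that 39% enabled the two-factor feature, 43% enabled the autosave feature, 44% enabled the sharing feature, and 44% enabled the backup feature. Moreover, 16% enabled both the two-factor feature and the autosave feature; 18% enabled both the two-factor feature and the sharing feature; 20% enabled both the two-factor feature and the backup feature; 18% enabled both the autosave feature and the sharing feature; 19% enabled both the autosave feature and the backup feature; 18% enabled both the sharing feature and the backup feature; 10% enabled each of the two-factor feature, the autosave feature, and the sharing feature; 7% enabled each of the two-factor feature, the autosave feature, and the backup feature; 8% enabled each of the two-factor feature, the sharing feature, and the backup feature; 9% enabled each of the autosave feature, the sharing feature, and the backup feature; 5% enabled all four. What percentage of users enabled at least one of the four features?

By inclusion-exclusion,
P(union) = 39 + 43 + 44 + 44 − 16 − 18 − 20 − 18 − 19 − 18 + 10 + 7 + 8 + 9 − 5 = 90%

90%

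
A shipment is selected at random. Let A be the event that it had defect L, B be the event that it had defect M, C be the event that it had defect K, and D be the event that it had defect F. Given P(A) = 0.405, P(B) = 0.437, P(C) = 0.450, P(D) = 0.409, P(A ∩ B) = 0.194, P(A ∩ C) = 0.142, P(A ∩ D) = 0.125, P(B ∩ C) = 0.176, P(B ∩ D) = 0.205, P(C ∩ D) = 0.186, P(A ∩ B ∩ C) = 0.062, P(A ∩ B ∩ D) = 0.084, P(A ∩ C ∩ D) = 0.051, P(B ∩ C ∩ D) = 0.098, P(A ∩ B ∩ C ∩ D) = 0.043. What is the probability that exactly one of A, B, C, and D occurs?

0.358

Using the inclusion–exclusion count for exactly one event:
P(exactly one) = 0.405 + 0.437 + 0.450 + 0.409 − 2·0.194 − 2·0.142 − 2·0.125 − 2·0.176 − 2·0.205 − 2·0.186 + 3·0.062 + 3·0.084 + 3·0.051 + 3·0.098 − 4·0.043 = 0.358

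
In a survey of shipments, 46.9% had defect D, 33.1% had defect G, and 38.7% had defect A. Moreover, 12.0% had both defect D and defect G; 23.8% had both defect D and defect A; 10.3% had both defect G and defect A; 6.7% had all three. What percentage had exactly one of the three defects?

Using the inclusion–exclusion count for exactly one event:
P(exactly one) = 46.9 + 33.1 + 38.7 − 2·12.0 − 2·23.8 − 2·10.3 + 3·6.7 = 46.6%

46.6%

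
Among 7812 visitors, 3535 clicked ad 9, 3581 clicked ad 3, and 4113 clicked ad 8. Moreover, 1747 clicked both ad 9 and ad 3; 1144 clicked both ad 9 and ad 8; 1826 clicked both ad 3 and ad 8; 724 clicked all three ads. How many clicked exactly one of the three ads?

N(exactly one) = 3535 + 3581 + 4113 − 2·1747 − 2·1144 − 2·1826 + 3·724 = 3967

3967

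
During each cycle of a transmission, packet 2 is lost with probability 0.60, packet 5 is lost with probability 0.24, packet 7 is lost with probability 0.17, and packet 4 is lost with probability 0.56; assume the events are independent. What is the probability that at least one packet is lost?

0.8889792

P(none) = (1 − 0.60) × (1 − 0.24) × (1 − 0.17) × (1 − 0.56) = 0.40 × 0.76 × 0.83 × 0.44 = 0.1110208
P(at least one) = 1 − 0.1110208 = 0.8889792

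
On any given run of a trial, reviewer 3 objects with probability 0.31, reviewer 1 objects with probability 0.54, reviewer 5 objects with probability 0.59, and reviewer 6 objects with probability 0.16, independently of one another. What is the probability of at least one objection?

P(none) = (1 − 0.31) × (1 − 0.54) × (1 − 0.59) × (1 − 0.16) = 0.69 × 0.46 × 0.41 × 0.84 = 0.10931256
P(at least one) = 1 − 0.10931256 = 0.89068744

0.89068744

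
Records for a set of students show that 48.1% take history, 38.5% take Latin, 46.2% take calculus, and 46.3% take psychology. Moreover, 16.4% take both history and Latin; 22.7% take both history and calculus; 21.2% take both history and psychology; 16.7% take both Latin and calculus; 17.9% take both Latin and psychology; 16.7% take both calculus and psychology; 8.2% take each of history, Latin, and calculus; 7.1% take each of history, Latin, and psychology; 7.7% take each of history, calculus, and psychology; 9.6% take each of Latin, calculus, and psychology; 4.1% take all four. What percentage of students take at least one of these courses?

96.0%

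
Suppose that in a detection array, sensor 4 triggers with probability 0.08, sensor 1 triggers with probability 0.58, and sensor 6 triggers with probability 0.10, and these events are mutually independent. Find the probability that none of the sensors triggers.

0.34776

Since the events are independent, P(none) is the product of the individual non-occurrence probabilities.
P(none) = (1 − 0.08) × (1 − 0.58) × (1 − 0.10) = 0.92 × 0.42 × 0.90 = 0.34776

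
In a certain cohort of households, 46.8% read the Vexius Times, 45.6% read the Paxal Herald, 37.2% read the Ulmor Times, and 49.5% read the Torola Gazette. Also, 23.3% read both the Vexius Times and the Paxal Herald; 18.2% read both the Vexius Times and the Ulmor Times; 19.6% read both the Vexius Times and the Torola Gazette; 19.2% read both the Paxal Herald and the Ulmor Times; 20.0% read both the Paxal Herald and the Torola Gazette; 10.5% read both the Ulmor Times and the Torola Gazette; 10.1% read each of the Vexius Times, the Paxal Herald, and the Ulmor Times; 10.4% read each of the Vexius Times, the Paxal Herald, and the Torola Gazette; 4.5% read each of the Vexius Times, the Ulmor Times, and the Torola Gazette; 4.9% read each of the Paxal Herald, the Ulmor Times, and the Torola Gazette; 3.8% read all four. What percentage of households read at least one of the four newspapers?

Using inclusion–exclusion:
P(≥1) = 46.8 + 45.6 + 37.2 + 49.5 − 23.3 − 18.2 − 19.6 − 19.2 − 20.0 − 10.5 + 10.1 + 10.4 + 4.5 + 4.9 − 3.8 = 94.4%

94.4%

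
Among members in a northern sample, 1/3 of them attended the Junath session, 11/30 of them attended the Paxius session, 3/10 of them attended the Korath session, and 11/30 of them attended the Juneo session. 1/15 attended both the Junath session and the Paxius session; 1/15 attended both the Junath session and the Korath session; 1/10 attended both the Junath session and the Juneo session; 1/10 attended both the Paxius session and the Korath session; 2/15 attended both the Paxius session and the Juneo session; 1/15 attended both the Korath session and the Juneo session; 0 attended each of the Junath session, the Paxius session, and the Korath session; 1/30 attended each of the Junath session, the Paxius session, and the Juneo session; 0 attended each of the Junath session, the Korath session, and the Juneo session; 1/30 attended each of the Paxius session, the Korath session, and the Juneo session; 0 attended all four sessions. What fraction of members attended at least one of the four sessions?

9/10

P(≥1) = 1/3 + 11/30 + 3/10 + 11/30 − 1/15 − 1/15 − 1/10 − 1/10 − 2/15 − 1/15 + 0 + 1/30 + 0 + 1/30 − 0 = 9/10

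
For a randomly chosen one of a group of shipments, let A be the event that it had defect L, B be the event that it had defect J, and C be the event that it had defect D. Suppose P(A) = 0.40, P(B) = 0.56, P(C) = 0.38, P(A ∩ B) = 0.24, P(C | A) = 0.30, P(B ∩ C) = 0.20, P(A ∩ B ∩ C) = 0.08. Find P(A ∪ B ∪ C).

P(A ∩ C) = P(A)·P(C|A) = 0.40 × 0.30 = 0.12
By inclusion–exclusion:
P(A ∪ B ∪ C) = 0.40 + 0.56 + 0.38 − 0.24 − 0.12 − 0.20 + 0.08 = 0.86

0.86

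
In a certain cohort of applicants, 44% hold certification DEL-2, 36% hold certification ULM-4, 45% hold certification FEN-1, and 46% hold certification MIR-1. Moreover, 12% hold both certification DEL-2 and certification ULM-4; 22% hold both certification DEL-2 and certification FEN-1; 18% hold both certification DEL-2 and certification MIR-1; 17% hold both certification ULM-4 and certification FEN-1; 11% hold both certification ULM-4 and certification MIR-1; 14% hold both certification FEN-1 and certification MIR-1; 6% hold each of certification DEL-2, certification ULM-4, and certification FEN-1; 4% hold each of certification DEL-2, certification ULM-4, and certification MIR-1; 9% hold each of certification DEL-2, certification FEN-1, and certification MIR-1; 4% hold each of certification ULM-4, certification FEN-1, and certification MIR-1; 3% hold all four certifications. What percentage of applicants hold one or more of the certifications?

Inclusion–exclusion gives
P(at least one) = 44 + 36 + 45 + 46 − 12 − 22 − 18 − 17 − 11 − 14 + 6 + 4 + 9 + 4 − 3 = 97%

97%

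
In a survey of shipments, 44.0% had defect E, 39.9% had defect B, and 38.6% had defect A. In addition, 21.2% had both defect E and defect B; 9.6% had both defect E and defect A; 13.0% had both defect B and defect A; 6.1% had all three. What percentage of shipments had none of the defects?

15.2%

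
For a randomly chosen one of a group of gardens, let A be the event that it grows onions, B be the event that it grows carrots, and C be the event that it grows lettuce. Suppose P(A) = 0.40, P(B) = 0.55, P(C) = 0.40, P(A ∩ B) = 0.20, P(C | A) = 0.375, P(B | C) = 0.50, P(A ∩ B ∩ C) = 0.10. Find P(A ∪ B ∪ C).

0.90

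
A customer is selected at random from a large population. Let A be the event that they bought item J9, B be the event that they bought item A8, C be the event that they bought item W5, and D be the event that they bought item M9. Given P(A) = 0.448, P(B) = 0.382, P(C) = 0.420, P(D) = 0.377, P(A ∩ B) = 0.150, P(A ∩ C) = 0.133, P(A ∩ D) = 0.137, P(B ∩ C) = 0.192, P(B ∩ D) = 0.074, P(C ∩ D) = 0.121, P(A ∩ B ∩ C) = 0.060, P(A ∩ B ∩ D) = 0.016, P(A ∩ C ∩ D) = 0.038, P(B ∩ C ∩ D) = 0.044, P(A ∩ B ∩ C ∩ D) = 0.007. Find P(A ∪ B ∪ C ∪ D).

Using inclusion–exclusion:
P(A ∪ B ∪ C ∪ D) = 0.448 + 0.382 + 0.420 + 0.377 − 0.150 − 0.133 − 0.137 − 0.192 − 0.074 − 0.121 + 0.060 + 0.016 + 0.038 + 0.044 − 0.007 = 0.971

0.971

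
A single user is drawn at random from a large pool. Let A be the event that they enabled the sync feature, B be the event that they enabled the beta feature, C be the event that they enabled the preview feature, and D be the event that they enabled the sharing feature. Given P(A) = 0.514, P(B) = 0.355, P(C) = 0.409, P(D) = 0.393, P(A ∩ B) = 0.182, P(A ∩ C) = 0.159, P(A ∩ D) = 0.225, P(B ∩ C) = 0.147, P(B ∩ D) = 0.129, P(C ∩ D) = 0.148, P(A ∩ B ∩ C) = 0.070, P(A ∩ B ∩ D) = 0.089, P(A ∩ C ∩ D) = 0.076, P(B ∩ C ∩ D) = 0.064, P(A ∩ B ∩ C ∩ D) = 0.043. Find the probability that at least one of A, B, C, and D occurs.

By inclusion–exclusion:
P(A ∪ B ∪ C ∪ D) = 0.514 + 0.355 + 0.409 + 0.393 − 0.182 − 0.159 − 0.225 − 0.147 − 0.129 − 0.148 + 0.070 + 0.089 + 0.076 + 0.064 − 0.043 = 0.937

0.937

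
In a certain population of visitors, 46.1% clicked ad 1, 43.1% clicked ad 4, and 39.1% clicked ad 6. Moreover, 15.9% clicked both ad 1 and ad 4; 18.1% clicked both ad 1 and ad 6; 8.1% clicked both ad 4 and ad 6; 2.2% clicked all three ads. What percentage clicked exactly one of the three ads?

50.7%

P(exactly one) = 46.1 + 43.1 + 39.1 − 2·15.9 − 2·18.1 − 2·8.1 + 3·2.2 = 50.7%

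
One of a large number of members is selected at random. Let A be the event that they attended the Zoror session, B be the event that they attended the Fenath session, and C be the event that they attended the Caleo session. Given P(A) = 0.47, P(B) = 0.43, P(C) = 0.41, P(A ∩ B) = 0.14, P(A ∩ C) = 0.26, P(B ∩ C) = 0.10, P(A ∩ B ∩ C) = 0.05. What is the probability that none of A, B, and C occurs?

By inclusion-exclusion,
P(A ∪ B ∪ C) = 0.47 + 0.43 + 0.41 − 0.14 − 0.26 − 0.10 + 0.05 = 0.86
P(none) = 1 − 0.86 = 0.14

0.14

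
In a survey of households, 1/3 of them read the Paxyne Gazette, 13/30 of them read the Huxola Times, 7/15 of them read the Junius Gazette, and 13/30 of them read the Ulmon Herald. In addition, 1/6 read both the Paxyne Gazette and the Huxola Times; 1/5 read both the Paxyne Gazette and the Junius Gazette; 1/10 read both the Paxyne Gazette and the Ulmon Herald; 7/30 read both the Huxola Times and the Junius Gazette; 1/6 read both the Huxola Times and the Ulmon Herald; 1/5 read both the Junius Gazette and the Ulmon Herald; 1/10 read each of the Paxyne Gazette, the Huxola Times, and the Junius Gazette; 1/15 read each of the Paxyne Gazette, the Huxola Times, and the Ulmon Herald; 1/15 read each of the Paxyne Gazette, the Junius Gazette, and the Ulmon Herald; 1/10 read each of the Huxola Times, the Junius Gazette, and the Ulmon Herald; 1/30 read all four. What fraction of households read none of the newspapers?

1/10

Using inclusion–exclusion:
P(≥1) = 1/3 + 13/30 + 7/15 + 13/30 − 1/6 − 1/5 − 1/10 − 7/30 − 1/6 − 1/5 + 1/10 + 1/15 + 1/15 + 1/10 − 1/30 = 9/10
P(none) = 1 − 9/10 = 1/10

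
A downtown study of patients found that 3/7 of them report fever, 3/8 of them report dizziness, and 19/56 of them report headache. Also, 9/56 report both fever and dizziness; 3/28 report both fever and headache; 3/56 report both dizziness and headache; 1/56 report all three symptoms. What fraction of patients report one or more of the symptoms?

Using inclusion–exclusion:
P(union) = 3/7 + 3/8 + 19/56 − 9/56 − 3/28 − 3/56 + 1/56 = 47/56

47/56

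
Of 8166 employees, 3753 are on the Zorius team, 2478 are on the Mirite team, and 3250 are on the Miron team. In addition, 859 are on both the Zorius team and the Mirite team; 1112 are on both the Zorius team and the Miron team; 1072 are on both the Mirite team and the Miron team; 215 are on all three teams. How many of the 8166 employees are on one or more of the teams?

6653

N(≥1) = 3753 + 2478 + 3250 − 859 − 1112 − 1072 + 215 = 6653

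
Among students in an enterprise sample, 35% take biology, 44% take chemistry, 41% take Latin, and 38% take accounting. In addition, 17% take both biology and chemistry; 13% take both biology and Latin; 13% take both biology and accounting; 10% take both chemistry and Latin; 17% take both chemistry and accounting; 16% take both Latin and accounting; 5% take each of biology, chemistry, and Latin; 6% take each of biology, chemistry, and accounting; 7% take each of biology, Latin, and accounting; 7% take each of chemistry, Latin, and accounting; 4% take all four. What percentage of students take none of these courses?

7%

P(≥1) = 35 + 44 + 41 + 38 − 17 − 13 − 13 − 10 − 17 − 16 + 5 + 6 + 7 + 7 − 4 = 93%
P(none) = 100% − 93% = 7%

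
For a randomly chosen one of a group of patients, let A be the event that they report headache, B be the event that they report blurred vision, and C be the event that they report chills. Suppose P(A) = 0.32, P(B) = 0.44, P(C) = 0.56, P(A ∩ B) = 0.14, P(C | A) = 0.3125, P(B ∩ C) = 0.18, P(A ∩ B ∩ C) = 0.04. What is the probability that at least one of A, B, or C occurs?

P(A ∩ C) = P(A)·P(C|A) = 0.32 × 0.3125 = 0.10
P(A ∪ B ∪ C) = 0.32 + 0.44 + 0.56 − 0.14 − 0.10 − 0.18 + 0.04 = 0.94

0.94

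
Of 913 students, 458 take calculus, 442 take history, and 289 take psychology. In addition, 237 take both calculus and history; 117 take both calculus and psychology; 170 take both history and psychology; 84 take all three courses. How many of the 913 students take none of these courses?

164

Inclusion–exclusion gives
N(≥1) = 458 + 442 + 289 − 237 − 117 − 170 + 84 = 749
None: 913 − 749 = 164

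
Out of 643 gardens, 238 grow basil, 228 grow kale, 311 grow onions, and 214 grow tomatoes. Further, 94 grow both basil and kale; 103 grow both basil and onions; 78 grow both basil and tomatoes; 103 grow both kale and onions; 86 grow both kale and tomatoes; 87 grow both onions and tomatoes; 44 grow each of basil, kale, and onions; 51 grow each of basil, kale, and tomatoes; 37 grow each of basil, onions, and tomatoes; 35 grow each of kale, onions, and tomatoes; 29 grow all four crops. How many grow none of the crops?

65

N(≥1) = 238 + 228 + 311 + 214 − 94 − 103 − 78 − 103 − 86 − 87 + 44 + 51 + 37 + 35 − 29 = 578
None: 643 − 578 = 65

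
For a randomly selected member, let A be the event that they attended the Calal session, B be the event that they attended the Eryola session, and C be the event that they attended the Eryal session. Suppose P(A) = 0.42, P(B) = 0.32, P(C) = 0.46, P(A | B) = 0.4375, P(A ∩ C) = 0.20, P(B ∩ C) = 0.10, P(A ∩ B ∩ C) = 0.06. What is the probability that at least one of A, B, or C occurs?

0.82

P(A ∩ B) = P(B)·P(A|B) = 0.32 × 0.4375 = 0.14
By inclusion-exclusion,
P(A ∪ B ∪ C) = 0.42 + 0.32 + 0.46 − 0.14 − 0.20 − 0.10 + 0.06 = 0.82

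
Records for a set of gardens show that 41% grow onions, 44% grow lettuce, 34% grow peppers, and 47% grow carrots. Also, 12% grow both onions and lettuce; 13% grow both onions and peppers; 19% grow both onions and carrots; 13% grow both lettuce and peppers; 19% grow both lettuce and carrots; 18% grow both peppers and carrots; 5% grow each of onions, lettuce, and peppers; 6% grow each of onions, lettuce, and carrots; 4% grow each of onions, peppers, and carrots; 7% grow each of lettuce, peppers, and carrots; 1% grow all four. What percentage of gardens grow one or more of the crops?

93%

P(union) = 41 + 44 + 34 + 47 − 12 − 13 − 19 − 13 − 19 − 18 + 5 + 6 + 4 + 7 − 1 = 93%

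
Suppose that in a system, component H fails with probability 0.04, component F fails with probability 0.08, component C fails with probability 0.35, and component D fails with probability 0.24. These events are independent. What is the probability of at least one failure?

0.5636992

Since the events are independent, P(none) is the product of the individual non-occurrence probabilities.
P(none) = (1 − 0.04) × (1 − 0.08) × (1 − 0.35) × (1 − 0.24) = 0.96 × 0.92 × 0.65 × 0.76 = 0.4363008
P(at least one) = 1 − 0.4363008 = 0.5636992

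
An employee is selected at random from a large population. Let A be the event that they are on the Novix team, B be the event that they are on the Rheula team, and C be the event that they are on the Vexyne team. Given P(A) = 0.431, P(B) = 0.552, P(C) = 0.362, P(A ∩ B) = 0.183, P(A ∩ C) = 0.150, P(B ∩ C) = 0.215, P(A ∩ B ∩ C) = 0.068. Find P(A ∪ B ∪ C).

P(A ∪ B ∪ C) = 0.431 + 0.552 + 0.362 − 0.183 − 0.150 − 0.215 + 0.068 = 0.865

0.865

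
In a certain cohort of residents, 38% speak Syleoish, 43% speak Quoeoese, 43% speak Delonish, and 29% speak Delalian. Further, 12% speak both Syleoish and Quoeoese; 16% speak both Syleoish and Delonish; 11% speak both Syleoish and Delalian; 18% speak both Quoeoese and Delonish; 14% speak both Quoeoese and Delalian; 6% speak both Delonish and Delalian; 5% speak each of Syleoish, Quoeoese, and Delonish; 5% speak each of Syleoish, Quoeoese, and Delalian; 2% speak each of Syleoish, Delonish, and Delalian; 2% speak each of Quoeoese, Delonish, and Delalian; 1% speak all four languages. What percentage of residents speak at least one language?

89%

P(at least one) = 38 + 43 + 43 + 29 − 12 − 16 − 11 − 18 − 14 − 6 + 5 + 5 + 2 + 2 − 1 = 89%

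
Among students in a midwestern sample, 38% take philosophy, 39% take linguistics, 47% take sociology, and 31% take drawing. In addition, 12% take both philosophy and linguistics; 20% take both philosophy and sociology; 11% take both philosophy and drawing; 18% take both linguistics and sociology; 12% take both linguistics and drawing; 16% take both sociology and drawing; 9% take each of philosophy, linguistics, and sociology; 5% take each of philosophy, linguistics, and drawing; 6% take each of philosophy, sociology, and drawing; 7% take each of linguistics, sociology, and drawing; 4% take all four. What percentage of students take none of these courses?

P(union) = 38 + 39 + 47 + 31 − 12 − 20 − 11 − 18 − 12 − 16 + 9 + 5 + 6 + 7 − 4 = 89%
P(none) = 100% − 89% = 11%

11%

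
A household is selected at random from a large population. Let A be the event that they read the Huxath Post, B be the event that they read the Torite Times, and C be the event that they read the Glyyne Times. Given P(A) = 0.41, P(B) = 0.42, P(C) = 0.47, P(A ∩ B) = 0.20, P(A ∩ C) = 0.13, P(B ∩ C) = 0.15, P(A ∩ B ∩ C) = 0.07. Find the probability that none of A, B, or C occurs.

0.11

By inclusion-exclusion,
P(A ∪ B ∪ C) = 0.41 + 0.42 + 0.47 − 0.20 − 0.13 − 0.15 + 0.07 = 0.89
P(none) = 1 − 0.89 = 0.11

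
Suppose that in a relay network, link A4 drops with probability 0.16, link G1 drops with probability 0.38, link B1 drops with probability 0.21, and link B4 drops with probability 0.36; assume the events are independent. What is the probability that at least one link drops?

0.73668352

P(none) = (1 − 0.16) × (1 − 0.38) × (1 − 0.21) × (1 − 0.36) = 0.84 × 0.62 × 0.79 × 0.64 = 0.26331648
P(at least one) = 1 − 0.26331648 = 0.73668352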